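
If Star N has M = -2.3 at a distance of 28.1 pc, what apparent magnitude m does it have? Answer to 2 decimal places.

m = M + 5 log₁₀(d/10 pc) = -2.3 + 5 log₁₀(28.1/10)
  = -2.3 + 5 × 0.449 = -2.3 + 2.24 = -0.06.

-0.06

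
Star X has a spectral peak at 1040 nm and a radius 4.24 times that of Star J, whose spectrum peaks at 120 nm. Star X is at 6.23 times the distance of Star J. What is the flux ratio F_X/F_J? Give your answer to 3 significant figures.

Wien's law: T_X/T_J = λ_J/λ_X = 120/1040 = 0.1154.
L_X/L_J = (R_X/R_J)²(T_X/T_J)⁴ = (4.24)²(0.1154)⁴ = 0.003187.
F_X/F_J = (L_X/L_J)/(d_X/d_J)² = 0.003187/(6.23)² = 8.210×10^-5.

8.21×10^-5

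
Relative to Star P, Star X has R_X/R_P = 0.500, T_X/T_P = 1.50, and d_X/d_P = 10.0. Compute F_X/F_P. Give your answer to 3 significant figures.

0.0127

L_X/L_P = (R_X/R_P)²(T_X/T_P)⁴ = (0.500)² × (1.50)⁴ = 1.266.
F_X/F_P = (L_X/L_P)/(d_X/d_P)² = 1.266 / (10.0)² = 0.01266.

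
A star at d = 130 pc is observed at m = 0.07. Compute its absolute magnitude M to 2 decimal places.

M = m − 5 log₁₀(d/10 pc) = 0.07 − 5 log₁₀(130/10)
  = 0.07 − 5 × 1.114 = 0.07 − 5.57 = -5.50.

-5.50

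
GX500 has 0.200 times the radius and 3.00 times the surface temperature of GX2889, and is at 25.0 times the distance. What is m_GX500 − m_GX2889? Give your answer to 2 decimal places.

L_GX500/L_GX2889 = (0.200)²(3.00)⁴ = 3.240.
F_GX500/F_GX2889 = (L_GX500/L_GX2889)/(d_GX500/d_GX2889)² = 3.240/625.0 = 0.005184.
m_GX500 − m_GX2889 = −2.5 log₁₀(0.005184) = 5.71.

5.71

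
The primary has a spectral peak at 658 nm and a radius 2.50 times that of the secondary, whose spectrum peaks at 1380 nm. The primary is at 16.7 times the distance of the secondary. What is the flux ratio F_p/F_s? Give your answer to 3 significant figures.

0.434

Wien's law: T_p/T_s = λ_s/λ_p = 1380/658 = 2.097.
L_p/L_s = (R_p/R_s)²(T_p/T_s)⁴ = (2.50)²(2.097)⁴ = 120.9.
F_p/F_s = (L_p/L_s)/(d_p/d_s)² = 120.9/(16.7)² = 0.4336.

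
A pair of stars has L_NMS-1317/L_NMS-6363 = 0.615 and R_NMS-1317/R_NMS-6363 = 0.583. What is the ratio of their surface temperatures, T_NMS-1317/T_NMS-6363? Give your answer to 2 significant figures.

L ∝ R²T⁴ gives T ∝ (L/R²)^(1/4), so
T_NMS-1317/T_NMS-6363 = (0.615 / 0.583²)^(1/4) = (1.809)^(1/4) = 1.160.

1.2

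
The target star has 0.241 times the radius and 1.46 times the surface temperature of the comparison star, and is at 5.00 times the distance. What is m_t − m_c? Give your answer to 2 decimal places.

4.94

L_t/L_c = (0.241)²(1.46)⁴ = 0.2639.
F_t/F_c = (L_t/L_c)/(d_t/d_c)² = 0.2639/25.00 = 0.01056.
m_t − m_c = −2.5 log₁₀(0.01056) = 4.94.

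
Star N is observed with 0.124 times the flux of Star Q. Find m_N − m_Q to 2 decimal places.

m_N − m_Q = −2.5 log₁₀(F_N/F_Q) = −2.5 log₁₀(0.124) = −2.5 × (-0.907) = 2.266.

2.27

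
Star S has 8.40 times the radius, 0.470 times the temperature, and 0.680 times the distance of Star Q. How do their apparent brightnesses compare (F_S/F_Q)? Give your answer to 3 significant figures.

L_S/L_Q = (R_S/R_Q)²(T_S/T_Q)⁴ = (8.40)² × (0.470)⁴ = 3.443.
F_S/F_Q = (L_S/L_Q)/(d_S/d_Q)² = 3.443 / (0.680)² = 7.446.

7.45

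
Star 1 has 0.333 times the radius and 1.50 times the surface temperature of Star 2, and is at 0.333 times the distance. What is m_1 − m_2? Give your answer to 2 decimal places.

L_1/L_2 = (0.333)²(1.50)⁴ = 0.5614.
F_1/F_2 = (L_1/L_2)/(d_1/d_2)² = 0.5614/0.1109 = 5.062.
m_1 − m_2 = −2.5 log₁₀(5.062) = -1.76.

-1.76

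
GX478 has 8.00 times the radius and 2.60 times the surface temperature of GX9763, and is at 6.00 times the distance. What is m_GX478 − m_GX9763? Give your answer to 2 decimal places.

-4.77

L_GX478/L_GX9763 = (8.00)²(2.60)⁴ = 2925.
F_GX478/F_GX9763 = (L_GX478/L_GX9763)/(d_GX478/d_GX9763)² = 2925/36.00 = 81.24.
m_GX478 − m_GX9763 = −2.5 log₁₀(81.24) = -4.77.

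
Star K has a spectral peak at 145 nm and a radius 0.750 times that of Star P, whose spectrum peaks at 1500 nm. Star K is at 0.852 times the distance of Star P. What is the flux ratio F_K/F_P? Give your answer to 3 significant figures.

Wien's law: T_K/T_P = λ_P/λ_K = 1500/145 = 10.34.
L_K/L_P = (R_K/R_P)²(T_K/T_P)⁴ = (0.750)²(10.34)⁴ = 6442.
F_K/F_P = (L_K/L_P)/(d_K/d_P)² = 6442/(0.852)² = 8874.

8.87×10^3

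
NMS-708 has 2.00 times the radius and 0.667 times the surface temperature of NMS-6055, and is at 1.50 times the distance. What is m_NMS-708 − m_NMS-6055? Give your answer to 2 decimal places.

1.13

L_NMS-708/L_NMS-6055 = (2.00)²(0.667)⁴ = 0.7917.
F_NMS-708/F_NMS-6055 = (L_NMS-708/L_NMS-6055)/(d_NMS-708/d_NMS-6055)² = 0.7917/2.250 = 0.3519.
m_NMS-708 − m_NMS-6055 = −2.5 log₁₀(0.3519) = 1.13.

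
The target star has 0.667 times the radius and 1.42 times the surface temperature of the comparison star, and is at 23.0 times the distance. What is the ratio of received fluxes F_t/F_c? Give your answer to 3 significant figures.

L_t/L_c = (R_t/R_c)²(T_t/T_c)⁴ = (0.667)² × (1.42)⁴ = 1.809.
F_t/F_c = (L_t/L_c)/(d_t/d_c)² = 1.809 / (23.0)² = 0.003419.

0.00342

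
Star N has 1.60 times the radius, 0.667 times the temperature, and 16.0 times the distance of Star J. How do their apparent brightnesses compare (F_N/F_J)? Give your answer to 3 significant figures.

L_N/L_J = (R_N/R_J)²(T_N/T_J)⁴ = (1.60)² × (0.667)⁴ = 0.5067.
F_N/F_J = (L_N/L_J)/(d_N/d_J)² = 0.5067 / (16.0)² = 0.001979.

0.00198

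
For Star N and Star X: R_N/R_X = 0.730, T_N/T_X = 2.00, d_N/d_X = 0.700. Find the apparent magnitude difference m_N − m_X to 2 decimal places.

L_N/L_X = (0.730)²(2.00)⁴ = 8.526.
F_N/F_X = (L_N/L_X)/(d_N/d_X)² = 8.526/0.4900 = 17.40.
m_N − m_X = −2.5 log₁₀(17.40) = -3.10.

-3.10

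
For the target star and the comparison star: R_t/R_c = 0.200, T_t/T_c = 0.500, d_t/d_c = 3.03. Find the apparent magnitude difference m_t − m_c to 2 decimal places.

L_t/L_c = (0.200)²(0.500)⁴ = 0.002500.
F_t/F_c = (L_t/L_c)/(d_t/d_c)² = 0.002500/9.181 = 2.723×10^-4.
m_t − m_c = −2.5 log₁₀(2.723×10^-4) = 8.91.

8.91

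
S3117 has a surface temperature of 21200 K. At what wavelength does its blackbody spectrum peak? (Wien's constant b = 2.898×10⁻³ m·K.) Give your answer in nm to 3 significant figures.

137 nm

λ_max = b/T = 2.898×10⁻³ / 21200 = 1.37×10^-7 m = 136.7 nm.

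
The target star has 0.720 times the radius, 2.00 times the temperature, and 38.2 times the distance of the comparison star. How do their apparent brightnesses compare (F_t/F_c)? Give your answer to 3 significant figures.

L_t/L_c = (R_t/R_c)²(T_t/T_c)⁴ = (0.720)² × (2.00)⁴ = 8.294.
F_t/F_c = (L_t/L_c)/(d_t/d_c)² = 8.294 / (38.2)² = 0.005684.

0.00568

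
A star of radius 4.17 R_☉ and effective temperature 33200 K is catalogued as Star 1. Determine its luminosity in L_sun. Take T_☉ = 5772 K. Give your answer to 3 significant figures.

1.90×10^4 L_sun

L/L_☉ = (R/R_☉)² (T/T_☉)⁴ = (4.17)² × (33200/5772)⁴
       = 17.39 × (5.752)⁴ = 17.39 × 1095 = 1.903×10^4.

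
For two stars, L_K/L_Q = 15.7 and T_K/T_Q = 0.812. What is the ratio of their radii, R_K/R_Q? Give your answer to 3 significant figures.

6.01

L ∝ R²T⁴ gives R ∝ √L / T², so
R_K/R_Q = √(15.7) / (0.812)² = 3.962 / 0.6593 = 6.009.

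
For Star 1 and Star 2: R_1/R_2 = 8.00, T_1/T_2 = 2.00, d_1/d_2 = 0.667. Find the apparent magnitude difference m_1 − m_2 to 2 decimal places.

-8.41

L_1/L_2 = (8.00)²(2.00)⁴ = 1024.
F_1/F_2 = (L_1/L_2)/(d_1/d_2)² = 1024/0.4449 = 2302.
m_1 − m_2 = −2.5 log₁₀(2302) = -8.41.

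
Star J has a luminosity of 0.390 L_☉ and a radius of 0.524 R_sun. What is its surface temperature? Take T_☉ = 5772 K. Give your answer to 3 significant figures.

T/T_☉ = (L/L_☉)^(1/4) / (R/R_☉)^(1/2)
T = 5772 × (0.390)^(1/4) / √(0.524) = 5772 × 0.7903 / 0.7239 = 6301 K.

6.30×10^3 K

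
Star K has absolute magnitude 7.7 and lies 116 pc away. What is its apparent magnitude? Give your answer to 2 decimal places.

13.02

m = M + 5 log₁₀(d/10 pc) = 7.7 + 5 log₁₀(116/10)
  = 7.7 + 5 × 1.064 = 7.7 + 5.32 = 13.02.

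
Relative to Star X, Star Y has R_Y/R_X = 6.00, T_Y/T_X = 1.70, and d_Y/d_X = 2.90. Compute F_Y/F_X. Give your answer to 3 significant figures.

L_Y/L_X = (R_Y/R_X)²(T_Y/T_X)⁴ = (6.00)² × (1.70)⁴ = 300.7.
F_Y/F_X = (L_Y/L_X)/(d_Y/d_X)² = 300.7 / (2.90)² = 35.75.

35.8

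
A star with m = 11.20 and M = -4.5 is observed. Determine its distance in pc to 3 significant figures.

1.38×10^4 pc

m − M = 5 log₁₀(d/10 pc)
11.20 − (-4.5) = 15.70 = 5 log₁₀(d/10)
d = 10 × 10^(15.70/5) = 10 × 10^3.140 = 1.380×10^4 pc.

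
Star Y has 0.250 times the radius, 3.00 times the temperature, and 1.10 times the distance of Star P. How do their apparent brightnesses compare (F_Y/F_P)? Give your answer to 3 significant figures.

4.18

L_Y/L_P = (R_Y/R_P)²(T_Y/T_P)⁴ = (0.250)² × (3.00)⁴ = 5.062.
F_Y/F_P = (L_Y/L_P)/(d_Y/d_P)² = 5.062 / (1.10)² = 4.184.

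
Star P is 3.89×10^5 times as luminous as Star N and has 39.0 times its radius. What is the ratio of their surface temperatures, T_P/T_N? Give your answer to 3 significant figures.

L ∝ R²T⁴ gives T ∝ (L/R²)^(1/4), so
T_P/T_N = (3.89×10^5 / 39.0²)^(1/4) = (255.8)^(1/4) = 3.999.

4.00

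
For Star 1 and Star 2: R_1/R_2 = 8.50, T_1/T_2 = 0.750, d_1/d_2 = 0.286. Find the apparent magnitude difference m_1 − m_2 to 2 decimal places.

L_1/L_2 = (8.50)²(0.750)⁴ = 22.86.
F_1/F_2 = (L_1/L_2)/(d_1/d_2)² = 22.86/0.08180 = 279.5.
m_1 − m_2 = −2.5 log₁₀(279.5) = -6.12.

-6.12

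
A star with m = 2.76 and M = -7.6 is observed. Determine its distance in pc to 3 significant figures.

1.18×10^3 pc

m − M = 5 log₁₀(d/10 pc)
2.76 − (-7.6) = 10.36 = 5 log₁₀(d/10)
d = 10 × 10^(10.36/5) = 10 × 10^2.072 = 1180 pc.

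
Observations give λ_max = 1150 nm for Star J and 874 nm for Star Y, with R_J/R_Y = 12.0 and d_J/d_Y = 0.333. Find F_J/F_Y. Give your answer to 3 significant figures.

433

Wien's law: T_J/T_Y = λ_Y/λ_J = 874/1150 = 0.7600.
L_J/L_Y = (R_J/R_Y)²(T_J/T_Y)⁴ = (12.0)²(0.7600)⁴ = 48.04.
F_J/F_Y = (L_J/L_Y)/(d_J/d_Y)² = 48.04/(0.333)² = 433.2.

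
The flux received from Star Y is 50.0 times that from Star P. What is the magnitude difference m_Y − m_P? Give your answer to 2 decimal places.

-4.25

m_Y − m_P = −2.5 log₁₀(F_Y/F_P) = −2.5 log₁₀(50.0) = −2.5 × (1.699) = -4.247.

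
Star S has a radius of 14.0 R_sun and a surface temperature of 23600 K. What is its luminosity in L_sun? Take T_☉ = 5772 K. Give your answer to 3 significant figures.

5.48×10^4 L_sun

L/L_☉ = (R/R_☉)² (T/T_☉)⁴ = (14.0)² × (23600/5772)⁴
       = 196.0 × (4.089)⁴ = 196.0 × 279.5 = 5.478×10^4.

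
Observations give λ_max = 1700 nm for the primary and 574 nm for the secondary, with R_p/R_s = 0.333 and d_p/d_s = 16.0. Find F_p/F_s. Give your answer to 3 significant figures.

Wien's law: T_p/T_s = λ_s/λ_p = 574/1700 = 0.3376.
L_p/L_s = (R_p/R_s)²(T_p/T_s)⁴ = (0.333)²(0.3376)⁴ = 0.001441.
F_p/F_s = (L_p/L_s)/(d_p/d_s)² = 0.001441/(16.0)² = 5.630×10^-6.

5.63×10^-6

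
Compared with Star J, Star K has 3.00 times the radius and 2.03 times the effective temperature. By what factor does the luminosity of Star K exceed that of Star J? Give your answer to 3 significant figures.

153

From the Stefan–Boltzmann law, L ∝ R²T⁴, so
L_K/L_J = (R_K/R_J)² (T_K/T_J)⁴ = (3.00)² × (2.03)⁴ = 9.000 × 16.98 = 152.8.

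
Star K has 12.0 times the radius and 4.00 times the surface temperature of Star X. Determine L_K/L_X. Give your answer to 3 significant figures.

From the Stefan–Boltzmann law, L ∝ R²T⁴, so
L_K/L_X = (R_K/R_X)² (T_K/T_X)⁴ = (12.0)² × (4.00)⁴ = 144.0 × 256.0 = 3.686×10^4.

3.69×10^4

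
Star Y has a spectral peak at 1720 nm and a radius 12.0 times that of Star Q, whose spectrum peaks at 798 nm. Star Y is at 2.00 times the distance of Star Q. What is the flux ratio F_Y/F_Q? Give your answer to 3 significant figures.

1.67

Wien's law: T_Y/T_Q = λ_Q/λ_Y = 798/1720 = 0.4640.
L_Y/L_Q = (R_Y/R_Q)²(T_Y/T_Q)⁴ = (12.0)²(0.4640)⁴ = 6.672.
F_Y/F_Q = (L_Y/L_Q)/(d_Y/d_Q)² = 6.672/(2.00)² = 1.668.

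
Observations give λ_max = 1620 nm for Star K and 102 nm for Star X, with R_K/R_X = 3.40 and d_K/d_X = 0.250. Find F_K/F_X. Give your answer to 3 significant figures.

Wien's law: T_K/T_X = λ_X/λ_K = 102/1620 = 0.06296.
L_K/L_X = (R_K/R_X)²(T_K/T_X)⁴ = (3.40)²(0.06296)⁴ = 1.817×10^-4.
F_K/F_X = (L_K/L_X)/(d_K/d_X)² = 1.817×10^-4/(0.250)² = 0.002907.

0.00291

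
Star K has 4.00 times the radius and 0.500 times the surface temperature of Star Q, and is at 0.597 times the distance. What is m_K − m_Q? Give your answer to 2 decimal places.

L_K/L_Q = (4.00)²(0.500)⁴ = 1.000.
F_K/F_Q = (L_K/L_Q)/(d_K/d_Q)² = 1.000/0.3564 = 2.806.
m_K − m_Q = −2.5 log₁₀(2.806) = -1.12.

-1.12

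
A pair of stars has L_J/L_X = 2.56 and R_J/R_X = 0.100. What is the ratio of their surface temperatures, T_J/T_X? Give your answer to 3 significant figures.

L ∝ R²T⁴ gives T ∝ (L/R²)^(1/4), so
T_J/T_X = (2.56 / 0.100²)^(1/4) = (256.0)^(1/4) = 4.000.

4.00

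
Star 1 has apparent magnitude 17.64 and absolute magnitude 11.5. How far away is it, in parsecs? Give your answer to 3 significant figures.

m − M = 5 log₁₀(d/10 pc)
17.64 − (11.5) = 6.14 = 5 log₁₀(d/10)
d = 10 × 10^(6.14/5) = 10 × 10^1.228 = 169.0 pc.

169 pc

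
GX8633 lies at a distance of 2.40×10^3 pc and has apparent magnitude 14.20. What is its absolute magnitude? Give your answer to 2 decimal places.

M = m − 5 log₁₀(d/10 pc) = 14.20 − 5 log₁₀(2.40×10^3/10)
  = 14.20 − 5 × 2.380 = 14.20 − 11.90 = 2.30.

2.30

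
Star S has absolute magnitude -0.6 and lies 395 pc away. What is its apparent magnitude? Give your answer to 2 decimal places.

7.38

m = M + 5 log₁₀(d/10 pc) = -0.6 + 5 log₁₀(395/10)
  = -0.6 + 5 × 1.597 = -0.6 + 7.98 = 7.38.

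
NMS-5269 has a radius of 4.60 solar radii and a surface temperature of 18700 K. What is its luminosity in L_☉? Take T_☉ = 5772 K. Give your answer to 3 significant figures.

2.33×10^3 L_☉

L/L_☉ = (R/R_☉)² (T/T_☉)⁴ = (4.60)² × (18700/5772)⁴
       = 21.16 × (3.240)⁴ = 21.16 × 110.2 = 2331.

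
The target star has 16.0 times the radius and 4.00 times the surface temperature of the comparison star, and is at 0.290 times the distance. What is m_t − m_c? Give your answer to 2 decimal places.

-14.73

L_t/L_c = (16.0)²(4.00)⁴ = 6.554×10^4.
F_t/F_c = (L_t/L_c)/(d_t/d_c)² = 6.554×10^4/0.08410 = 7.793×10^5.
m_t − m_c = −2.5 log₁₀(7.793×10^5) = -14.73.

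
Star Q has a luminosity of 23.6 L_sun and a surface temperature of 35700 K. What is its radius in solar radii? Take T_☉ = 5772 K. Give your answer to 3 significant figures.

0.127 solar radii

R/R_☉ = √(L/L_☉) / (T/T_☉)² = √(23.6) / (6.185)²
       = 4.858 / 38.25 = 0.1270.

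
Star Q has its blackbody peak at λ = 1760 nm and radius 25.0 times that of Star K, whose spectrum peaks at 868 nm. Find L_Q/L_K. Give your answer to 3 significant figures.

Wien's law gives T ∝ 1/λ_max, so T_Q/T_K = λ_K/λ_Q = 868/1760 = 0.4932.
Then L ∝ R²T⁴ gives L_Q/L_K = (25.0)² × (0.4932)⁴ = 625.0 × 0.05916 = 36.98.

37.0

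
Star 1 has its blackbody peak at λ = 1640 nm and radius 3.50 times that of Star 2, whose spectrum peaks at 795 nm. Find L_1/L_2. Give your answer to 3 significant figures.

0.676

Wien's law gives T ∝ 1/λ_max, so T_1/T_2 = λ_2/λ_1 = 795/1640 = 0.4848.
Then L ∝ R²T⁴ gives L_1/L_2 = (3.50)² × (0.4848)⁴ = 12.25 × 0.05522 = 0.6764.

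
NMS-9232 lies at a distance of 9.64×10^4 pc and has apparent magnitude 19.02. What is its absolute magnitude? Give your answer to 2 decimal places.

-0.90

M = m − 5 log₁₀(d/10 pc) = 19.02 − 5 log₁₀(9.64×10^4/10)
  = 19.02 − 5 × 3.984 = 19.02 − 19.92 = -0.90.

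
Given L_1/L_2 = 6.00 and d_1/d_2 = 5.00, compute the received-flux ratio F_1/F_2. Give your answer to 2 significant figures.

F = L/(4πd²), so F_1/F_2 = (L_1/L_2) / (d_1/d_2)²
= 6.00 / (5.00)² = 6.00 / 25.00 = 0.2400.

0.24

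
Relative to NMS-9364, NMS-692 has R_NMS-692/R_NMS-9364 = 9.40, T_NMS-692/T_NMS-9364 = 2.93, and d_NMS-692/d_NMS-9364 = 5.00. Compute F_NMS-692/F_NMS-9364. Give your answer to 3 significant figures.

260

L_NMS-692/L_NMS-9364 = (R_NMS-692/R_NMS-9364)²(T_NMS-692/T_NMS-9364)⁴ = (9.40)² × (2.93)⁴ = 6512.
F_NMS-692/F_NMS-9364 = (L_NMS-692/L_NMS-9364)/(d_NMS-692/d_NMS-9364)² = 6512 / (5.00)² = 260.5.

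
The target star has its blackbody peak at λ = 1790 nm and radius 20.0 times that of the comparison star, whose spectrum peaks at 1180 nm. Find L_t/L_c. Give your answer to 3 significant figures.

75.5

Wien's law gives T ∝ 1/λ_max, so T_t/T_c = λ_c/λ_t = 1180/1790 = 0.6592.
Then L ∝ R²T⁴ gives L_t/L_c = (20.0)² × (0.6592)⁴ = 400.0 × 0.1888 = 75.54.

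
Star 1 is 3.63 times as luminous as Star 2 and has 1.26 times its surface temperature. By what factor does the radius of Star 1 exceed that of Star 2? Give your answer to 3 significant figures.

L ∝ R²T⁴ gives R ∝ √L / T², so
R_1/R_2 = √(3.63) / (1.26)² = 1.905 / 1.588 = 1.200.

1.20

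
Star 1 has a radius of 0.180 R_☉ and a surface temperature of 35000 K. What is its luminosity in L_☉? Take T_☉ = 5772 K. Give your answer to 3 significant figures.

L/L_☉ = (R/R_☉)² (T/T_☉)⁴ = (0.180)² × (35000/5772)⁴
       = 0.03240 × (6.064)⁴ = 0.03240 × 1352 = 43.80.

43.8 L_☉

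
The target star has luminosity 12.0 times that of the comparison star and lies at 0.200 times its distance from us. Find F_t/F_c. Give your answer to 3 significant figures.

F = L/(4πd²), so F_t/F_c = (L_t/L_c) / (d_t/d_c)²
= 12.0 / (0.200)² = 12.0 / 0.04000 = 300.0.

300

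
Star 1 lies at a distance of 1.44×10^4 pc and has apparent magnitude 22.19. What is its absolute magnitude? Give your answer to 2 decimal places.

6.40

M = m − 5 log₁₀(d/10 pc) = 22.19 − 5 log₁₀(1.44×10^4/10)
  = 22.19 − 5 × 3.158 = 22.19 − 15.79 = 6.40.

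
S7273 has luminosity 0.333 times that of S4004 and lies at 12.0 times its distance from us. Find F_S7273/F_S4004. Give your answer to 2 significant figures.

F = L/(4πd²), so F_S7273/F_S4004 = (L_S7273/L_S4004) / (d_S7273/d_S4004)²
= 0.333 / (12.0)² = 0.333 / 144.0 = 0.002313.

0.0023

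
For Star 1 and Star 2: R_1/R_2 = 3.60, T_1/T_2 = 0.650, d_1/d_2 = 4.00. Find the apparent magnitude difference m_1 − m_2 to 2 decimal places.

L_1/L_2 = (3.60)²(0.650)⁴ = 2.313.
F_1/F_2 = (L_1/L_2)/(d_1/d_2)² = 2.313/16.00 = 0.1446.
m_1 − m_2 = −2.5 log₁₀(0.1446) = 2.10.

2.10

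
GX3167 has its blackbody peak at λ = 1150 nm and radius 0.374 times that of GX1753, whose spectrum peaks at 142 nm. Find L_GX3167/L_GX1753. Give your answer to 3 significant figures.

3.25×10^-5

Wien's law gives T ∝ 1/λ_max, so T_GX3167/T_GX1753 = λ_GX1753/λ_GX3167 = 142/1150 = 0.1235.
Then L ∝ R²T⁴ gives L_GX3167/L_GX1753 = (0.374)² × (0.1235)⁴ = 0.1399 × 2.325×10^-4 = 3.252×10^-5.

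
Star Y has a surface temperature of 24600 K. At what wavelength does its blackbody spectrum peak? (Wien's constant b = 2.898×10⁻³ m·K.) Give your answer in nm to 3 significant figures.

λ_max = b/T = 2.898×10⁻³ / 24600 = 1.18×10^-7 m = 117.8 nm.

118 nm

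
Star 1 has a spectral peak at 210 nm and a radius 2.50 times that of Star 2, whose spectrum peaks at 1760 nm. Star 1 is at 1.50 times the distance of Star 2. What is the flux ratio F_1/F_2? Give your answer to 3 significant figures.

1.37×10^4

Wien's law: T_1/T_2 = λ_2/λ_1 = 1760/210 = 8.381.
L_1/L_2 = (R_1/R_2)²(T_1/T_2)⁴ = (2.50)²(8.381)⁴ = 3.084×10^4.
F_1/F_2 = (L_1/L_2)/(d_1/d_2)² = 3.084×10^4/(1.50)² = 1.370×10^4.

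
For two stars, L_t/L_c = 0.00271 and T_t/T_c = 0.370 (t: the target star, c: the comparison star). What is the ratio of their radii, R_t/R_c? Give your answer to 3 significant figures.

0.380

L ∝ R²T⁴ gives R ∝ √L / T², so
R_t/R_c = √(0.00271) / (0.370)² = 0.05206 / 0.1369 = 0.3803.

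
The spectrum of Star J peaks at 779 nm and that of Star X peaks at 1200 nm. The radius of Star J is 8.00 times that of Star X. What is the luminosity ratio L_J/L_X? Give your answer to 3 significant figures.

360

Wien's law gives T ∝ 1/λ_max, so T_J/T_X = λ_X/λ_J = 1200/779 = 1.540.
Then L ∝ R²T⁴ gives L_J/L_X = (8.00)² × (1.540)⁴ = 64.00 × 5.631 = 360.4.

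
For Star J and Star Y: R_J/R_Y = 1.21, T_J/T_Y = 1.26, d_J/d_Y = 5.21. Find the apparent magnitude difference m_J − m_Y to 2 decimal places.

2.17

L_J/L_Y = (1.21)²(1.26)⁴ = 3.690.
F_J/F_Y = (L_J/L_Y)/(d_J/d_Y)² = 3.690/27.14 = 0.1359.
m_J − m_Y = −2.5 log₁₀(0.1359) = 2.17.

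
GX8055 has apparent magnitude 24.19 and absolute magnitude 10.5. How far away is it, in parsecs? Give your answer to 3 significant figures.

5.47×10^3 pc

m − M = 5 log₁₀(d/10 pc)
24.19 − (10.5) = 13.69 = 5 log₁₀(d/10)
d = 10 × 10^(13.69/5) = 10 × 10^2.738 = 5470 pc.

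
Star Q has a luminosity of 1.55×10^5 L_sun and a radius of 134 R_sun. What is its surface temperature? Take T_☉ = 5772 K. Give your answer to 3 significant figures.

T/T_☉ = (L/L_☉)^(1/4) / (R/R_☉)^(1/2)
T = 5772 × (1.55×10^5)^(1/4) / √(134) = 5772 × 19.84 / 11.58 = 9894 K.

9.89×10^3 K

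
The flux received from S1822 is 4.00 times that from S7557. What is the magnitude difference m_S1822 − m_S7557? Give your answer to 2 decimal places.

-1.51

m_S1822 − m_S7557 = −2.5 log₁₀(F_S1822/F_S7557) = −2.5 log₁₀(4.00) = −2.5 × (0.602) = -1.505.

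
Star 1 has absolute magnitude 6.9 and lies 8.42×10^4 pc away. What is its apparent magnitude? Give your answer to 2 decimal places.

m = M + 5 log₁₀(d/10 pc) = 6.9 + 5 log₁₀(8.42×10^4/10)
  = 6.9 + 5 × 3.925 = 6.9 + 19.63 = 26.53.

26.53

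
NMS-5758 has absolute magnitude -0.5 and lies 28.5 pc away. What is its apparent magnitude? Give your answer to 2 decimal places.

m = M + 5 log₁₀(d/10 pc) = -0.5 + 5 log₁₀(28.5/10)
  = -0.5 + 5 × 0.455 = -0.5 + 2.27 = 1.77.

1.77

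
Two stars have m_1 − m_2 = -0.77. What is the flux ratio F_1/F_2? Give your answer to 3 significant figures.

F_1/F_2 = 10^(−(m_1 − m_2)/2.5) = 10^(0.77/2.5) = 10^0.308 = 2.032.

2.03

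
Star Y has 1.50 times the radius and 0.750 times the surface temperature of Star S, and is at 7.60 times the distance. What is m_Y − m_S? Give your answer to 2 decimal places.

L_Y/L_S = (1.50)²(0.750)⁴ = 0.7119.
F_Y/F_S = (L_Y/L_S)/(d_Y/d_S)² = 0.7119/57.76 = 0.01233.
m_Y − m_S = −2.5 log₁₀(0.01233) = 4.77.

4.77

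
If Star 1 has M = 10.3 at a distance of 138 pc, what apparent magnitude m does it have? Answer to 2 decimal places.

16.00

m = M + 5 log₁₀(d/10 pc) = 10.3 + 5 log₁₀(138/10)
  = 10.3 + 5 × 1.140 = 10.3 + 5.70 = 16.00.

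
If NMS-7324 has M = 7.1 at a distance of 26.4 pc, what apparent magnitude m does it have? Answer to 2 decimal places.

m = M + 5 log₁₀(d/10 pc) = 7.1 + 5 log₁₀(26.4/10)
  = 7.1 + 5 × 0.422 = 7.1 + 2.11 = 9.21.

9.21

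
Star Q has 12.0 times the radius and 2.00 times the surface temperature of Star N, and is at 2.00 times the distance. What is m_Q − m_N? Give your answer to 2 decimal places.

-6.90

L_Q/L_N = (12.0)²(2.00)⁴ = 2304.
F_Q/F_N = (L_Q/L_N)/(d_Q/d_N)² = 2304/4.000 = 576.0.
m_Q − m_N = −2.5 log₁₀(576.0) = -6.90.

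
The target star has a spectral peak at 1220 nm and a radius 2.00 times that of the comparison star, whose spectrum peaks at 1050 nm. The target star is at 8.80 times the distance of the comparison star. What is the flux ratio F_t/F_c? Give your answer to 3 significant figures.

Wien's law: T_t/T_c = λ_c/λ_t = 1050/1220 = 0.8607.
L_t/L_c = (R_t/R_c)²(T_t/T_c)⁴ = (2.00)²(0.8607)⁴ = 2.195.
F_t/F_c = (L_t/L_c)/(d_t/d_c)² = 2.195/(8.80)² = 0.02834.

0.0283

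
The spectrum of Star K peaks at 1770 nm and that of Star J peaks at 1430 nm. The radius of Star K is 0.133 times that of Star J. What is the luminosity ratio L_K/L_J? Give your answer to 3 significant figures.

Wien's law gives T ∝ 1/λ_max, so T_K/T_J = λ_J/λ_K = 1430/1770 = 0.8079.
Then L ∝ R²T⁴ gives L_K/L_J = (0.133)² × (0.8079)⁴ = 0.01769 × 0.4260 = 0.007536.

0.00754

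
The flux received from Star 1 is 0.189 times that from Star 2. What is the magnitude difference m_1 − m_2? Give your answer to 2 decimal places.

1.81

m_1 − m_2 = −2.5 log₁₀(F_1/F_2) = −2.5 log₁₀(0.189) = −2.5 × (-0.724) = 1.809.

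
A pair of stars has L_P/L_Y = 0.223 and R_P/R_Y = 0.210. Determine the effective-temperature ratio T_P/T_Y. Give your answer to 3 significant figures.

L ∝ R²T⁴ gives T ∝ (L/R²)^(1/4), so
T_P/T_Y = (0.223 / 0.210²)^(1/4) = (5.057)^(1/4) = 1.500.

1.50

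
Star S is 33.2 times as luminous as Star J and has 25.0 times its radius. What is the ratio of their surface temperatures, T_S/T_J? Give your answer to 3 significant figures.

0.480

L ∝ R²T⁴ gives T ∝ (L/R²)^(1/4), so
T_S/T_J = (33.2 / 25.0²)^(1/4) = (0.05312)^(1/4) = 0.4801.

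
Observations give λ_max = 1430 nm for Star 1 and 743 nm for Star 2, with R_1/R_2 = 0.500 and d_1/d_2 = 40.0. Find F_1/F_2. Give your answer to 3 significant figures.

Wien's law: T_1/T_2 = λ_2/λ_1 = 743/1430 = 0.5196.
L_1/L_2 = (R_1/R_2)²(T_1/T_2)⁴ = (0.500)²(0.5196)⁴ = 0.01822.
F_1/F_2 = (L_1/L_2)/(d_1/d_2)² = 0.01822/(40.0)² = 1.139×10^-5.

1.14×10^-5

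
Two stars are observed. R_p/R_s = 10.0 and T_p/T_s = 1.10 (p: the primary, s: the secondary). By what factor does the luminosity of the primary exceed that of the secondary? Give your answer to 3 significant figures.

146

From the Stefan–Boltzmann law, L ∝ R²T⁴, so
L_p/L_s = (R_p/R_s)² (T_p/T_s)⁴ = (10.0)² × (1.10)⁴ = 100.0 × 1.464 = 146.4.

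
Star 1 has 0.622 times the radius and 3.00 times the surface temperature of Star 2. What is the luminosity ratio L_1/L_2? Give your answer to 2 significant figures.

From the Stefan–Boltzmann law, L ∝ R²T⁴, so
L_1/L_2 = (R_1/R_2)² (T_1/T_2)⁴ = (0.622)² × (3.00)⁴ = 0.3869 × 81.00 = 31.34.

31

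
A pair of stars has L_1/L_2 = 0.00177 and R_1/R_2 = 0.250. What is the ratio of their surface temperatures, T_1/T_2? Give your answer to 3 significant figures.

L ∝ R²T⁴ gives T ∝ (L/R²)^(1/4), so
T_1/T_2 = (0.00177 / 0.250²)^(1/4) = (0.02832)^(1/4) = 0.4102.

0.410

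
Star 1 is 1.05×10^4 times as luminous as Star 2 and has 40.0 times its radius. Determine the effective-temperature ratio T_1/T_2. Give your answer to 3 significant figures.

1.60

L ∝ R²T⁴ gives T ∝ (L/R²)^(1/4), so
T_1/T_2 = (1.05×10^4 / 40.0²)^(1/4) = (6.562)^(1/4) = 1.601.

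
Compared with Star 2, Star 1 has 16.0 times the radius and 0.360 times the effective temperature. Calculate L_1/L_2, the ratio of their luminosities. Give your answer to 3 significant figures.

4.30

From the Stefan–Boltzmann law, L ∝ R²T⁴, so
L_1/L_2 = (R_1/R_2)² (T_1/T_2)⁴ = (16.0)² × (0.360)⁴ = 256.0 × 0.01680 = 4.300.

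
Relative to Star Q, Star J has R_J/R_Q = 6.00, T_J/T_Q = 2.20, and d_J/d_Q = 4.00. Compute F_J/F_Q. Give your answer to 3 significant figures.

L_J/L_Q = (R_J/R_Q)²(T_J/T_Q)⁴ = (6.00)² × (2.20)⁴ = 843.3.
F_J/F_Q = (L_J/L_Q)/(d_J/d_Q)² = 843.3 / (4.00)² = 52.71.

52.7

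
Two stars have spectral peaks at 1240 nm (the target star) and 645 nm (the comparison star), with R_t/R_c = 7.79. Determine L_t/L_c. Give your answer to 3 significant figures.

4.44

Wien's law gives T ∝ 1/λ_max, so T_t/T_c = λ_c/λ_t = 645/1240 = 0.5202.
Then L ∝ R²T⁴ gives L_t/L_c = (7.79)² × (0.5202)⁴ = 60.68 × 0.07321 = 4.442.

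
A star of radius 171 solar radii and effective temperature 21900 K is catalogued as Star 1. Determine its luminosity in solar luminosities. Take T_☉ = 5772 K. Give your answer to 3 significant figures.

L/L_☉ = (R/R_☉)² (T/T_☉)⁴ = (171)² × (21900/5772)⁴
       = 2.924×10^4 × (3.794)⁴ = 2.924×10^4 × 207.2 = 6.060×10^6.

6.06×10^6 solar luminosities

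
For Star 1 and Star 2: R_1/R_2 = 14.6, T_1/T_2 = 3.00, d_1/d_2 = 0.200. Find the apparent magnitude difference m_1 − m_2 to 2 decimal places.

-14.09

L_1/L_2 = (14.6)²(3.00)⁴ = 1.727×10^4.
F_1/F_2 = (L_1/L_2)/(d_1/d_2)² = 1.727×10^4/0.04000 = 4.316×10^5.
m_1 − m_2 = −2.5 log₁₀(4.316×10^5) = -14.09.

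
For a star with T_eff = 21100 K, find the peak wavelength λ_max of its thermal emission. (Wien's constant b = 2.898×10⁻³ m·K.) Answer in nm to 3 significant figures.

137 nm

λ_max = b/T = 2.898×10⁻³ / 21100 = 1.37×10^-7 m = 137.3 nm.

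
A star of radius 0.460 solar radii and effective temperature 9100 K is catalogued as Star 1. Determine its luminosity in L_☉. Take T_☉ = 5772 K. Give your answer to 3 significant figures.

L/L_☉ = (R/R_☉)² (T/T_☉)⁴ = (0.460)² × (9100/5772)⁴
       = 0.2116 × (1.577)⁴ = 0.2116 × 6.178 = 1.307.

1.31 L_☉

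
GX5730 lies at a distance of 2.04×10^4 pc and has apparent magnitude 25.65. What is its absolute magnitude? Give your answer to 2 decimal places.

M = m − 5 log₁₀(d/10 pc) = 25.65 − 5 log₁₀(2.04×10^4/10)
  = 25.65 − 5 × 3.310 = 25.65 − 16.55 = 9.10.

9.10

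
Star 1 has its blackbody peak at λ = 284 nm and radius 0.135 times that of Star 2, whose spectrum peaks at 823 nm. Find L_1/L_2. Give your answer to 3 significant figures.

Wien's law gives T ∝ 1/λ_max, so T_1/T_2 = λ_2/λ_1 = 823/284 = 2.898.
Then L ∝ R²T⁴ gives L_1/L_2 = (0.135)² × (2.898)⁴ = 0.01823 × 70.52 = 1.285.

1.29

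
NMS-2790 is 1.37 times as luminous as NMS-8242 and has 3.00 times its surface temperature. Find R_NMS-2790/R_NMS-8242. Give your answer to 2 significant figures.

0.13

L ∝ R²T⁴ gives R ∝ √L / T², so
R_NMS-2790/R_NMS-8242 = √(1.37) / (3.00)² = 1.170 / 9.000 = 0.1301.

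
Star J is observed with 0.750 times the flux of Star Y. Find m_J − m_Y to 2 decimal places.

m_J − m_Y = −2.5 log₁₀(F_J/F_Y) = −2.5 log₁₀(0.750) = −2.5 × (-0.125) = 0.312.

0.31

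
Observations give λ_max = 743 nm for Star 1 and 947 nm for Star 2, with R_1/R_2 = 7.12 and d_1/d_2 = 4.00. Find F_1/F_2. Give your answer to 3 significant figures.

Wien's law: T_1/T_2 = λ_2/λ_1 = 947/743 = 1.275.
L_1/L_2 = (R_1/R_2)²(T_1/T_2)⁴ = (7.12)²(1.275)⁴ = 133.8.
F_1/F_2 = (L_1/L_2)/(d_1/d_2)² = 133.8/(4.00)² = 8.362.

8.36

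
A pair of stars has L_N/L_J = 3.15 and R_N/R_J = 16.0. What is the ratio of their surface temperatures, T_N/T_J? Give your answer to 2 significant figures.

L ∝ R²T⁴ gives T ∝ (L/R²)^(1/4), so
T_N/T_J = (3.15 / 16.0²)^(1/4) = (0.01230)^(1/4) = 0.3331.

0.33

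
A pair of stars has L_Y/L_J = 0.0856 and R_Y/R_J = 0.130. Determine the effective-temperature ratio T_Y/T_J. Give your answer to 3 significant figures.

L ∝ R²T⁴ gives T ∝ (L/R²)^(1/4), so
T_Y/T_J = (0.0856 / 0.130²)^(1/4) = (5.065)^(1/4) = 1.500.

1.50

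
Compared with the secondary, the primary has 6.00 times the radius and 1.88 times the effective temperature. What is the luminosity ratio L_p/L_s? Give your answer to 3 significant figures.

450

From the Stefan–Boltzmann law, L ∝ R²T⁴, so
L_p/L_s = (R_p/R_s)² (T_p/T_s)⁴ = (6.00)² × (1.88)⁴ = 36.00 × 12.49 = 449.7.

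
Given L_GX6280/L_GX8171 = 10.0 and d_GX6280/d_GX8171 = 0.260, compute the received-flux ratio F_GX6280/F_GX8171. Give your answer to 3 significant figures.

148

F = L/(4πd²), so F_GX6280/F_GX8171 = (L_GX6280/L_GX8171) / (d_GX6280/d_GX8171)²
= 10.0 / (0.260)² = 10.0 / 0.06760 = 147.9.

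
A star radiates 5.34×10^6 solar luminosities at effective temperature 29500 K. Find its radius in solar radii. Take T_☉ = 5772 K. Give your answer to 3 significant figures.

R/R_☉ = √(L/L_☉) / (T/T_☉)² = √(5.34×10^6) / (5.111)²
       = 2311 / 26.12 = 88.47.

88.5 solar radii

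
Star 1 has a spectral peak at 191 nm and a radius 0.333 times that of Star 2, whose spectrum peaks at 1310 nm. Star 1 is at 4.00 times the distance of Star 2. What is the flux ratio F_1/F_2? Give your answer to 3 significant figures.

15.3

Wien's law: T_1/T_2 = λ_2/λ_1 = 1310/191 = 6.859.
L_1/L_2 = (R_1/R_2)²(T_1/T_2)⁴ = (0.333)²(6.859)⁴ = 245.4.
F_1/F_2 = (L_1/L_2)/(d_1/d_2)² = 245.4/(4.00)² = 15.34.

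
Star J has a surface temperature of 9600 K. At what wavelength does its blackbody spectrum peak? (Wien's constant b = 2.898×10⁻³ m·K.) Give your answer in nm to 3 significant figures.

302 nm

λ_max = b/T = 2.898×10⁻³ / 9600 = 3.02×10^-7 m = 301.9 nm.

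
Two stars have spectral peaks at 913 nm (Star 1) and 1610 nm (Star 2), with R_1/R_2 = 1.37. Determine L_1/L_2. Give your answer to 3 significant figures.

Wien's law gives T ∝ 1/λ_max, so T_1/T_2 = λ_2/λ_1 = 1610/913 = 1.763.
Then L ∝ R²T⁴ gives L_1/L_2 = (1.37)² × (1.763)⁴ = 1.877 × 9.670 = 18.15.

18.1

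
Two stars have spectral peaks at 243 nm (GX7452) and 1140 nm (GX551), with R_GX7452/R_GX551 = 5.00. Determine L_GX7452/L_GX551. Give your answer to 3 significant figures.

Wien's law gives T ∝ 1/λ_max, so T_GX7452/T_GX551 = λ_GX551/λ_GX7452 = 1140/243 = 4.691.
Then L ∝ R²T⁴ gives L_GX7452/L_GX551 = (5.00)² × (4.691)⁴ = 25.00 × 484.4 = 1.211×10^4.

1.21×10^4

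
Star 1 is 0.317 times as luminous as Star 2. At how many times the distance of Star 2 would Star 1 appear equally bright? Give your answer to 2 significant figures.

Equal flux requires L_1/d_1² = L_2/d_2², so d_1/d_2 = √(L_1/L_2)
= √(0.317) = 0.5630.

0.56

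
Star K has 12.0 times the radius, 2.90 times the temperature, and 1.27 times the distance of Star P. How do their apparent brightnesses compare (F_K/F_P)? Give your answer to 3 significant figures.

L_K/L_P = (R_K/R_P)²(T_K/T_P)⁴ = (12.0)² × (2.90)⁴ = 1.018×10^4.
F_K/F_P = (L_K/L_P)/(d_K/d_P)² = 1.018×10^4 / (1.27)² = 6315.

6.31×10^3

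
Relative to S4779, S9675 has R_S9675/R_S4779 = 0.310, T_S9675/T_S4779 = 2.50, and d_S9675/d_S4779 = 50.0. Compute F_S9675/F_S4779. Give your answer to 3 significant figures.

L_S9675/L_S4779 = (R_S9675/R_S4779)²(T_S9675/T_S4779)⁴ = (0.310)² × (2.50)⁴ = 3.754.
F_S9675/F_S4779 = (L_S9675/L_S4779)/(d_S9675/d_S4779)² = 3.754 / (50.0)² = 0.001502.

0.00150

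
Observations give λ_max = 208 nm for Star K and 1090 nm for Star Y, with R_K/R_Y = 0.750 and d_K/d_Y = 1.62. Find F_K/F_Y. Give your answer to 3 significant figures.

Wien's law: T_K/T_Y = λ_Y/λ_K = 1090/208 = 5.240.
L_K/L_Y = (R_K/R_Y)²(T_K/T_Y)⁴ = (0.750)²(5.240)⁴ = 424.2.
F_K/F_Y = (L_K/L_Y)/(d_K/d_Y)² = 424.2/(1.62)² = 161.6.

162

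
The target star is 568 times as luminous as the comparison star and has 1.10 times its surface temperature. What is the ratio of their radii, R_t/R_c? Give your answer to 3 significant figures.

19.7

L ∝ R²T⁴ gives R ∝ √L / T², so
R_t/R_c = √(568) / (1.10)² = 23.83 / 1.210 = 19.70.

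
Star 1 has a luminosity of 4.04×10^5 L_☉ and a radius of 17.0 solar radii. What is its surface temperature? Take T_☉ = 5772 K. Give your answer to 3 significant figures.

T/T_☉ = (L/L_☉)^(1/4) / (R/R_☉)^(1/2)
T = 5772 × (4.04×10^5)^(1/4) / √(17.0) = 5772 × 25.21 / 4.123 = 3.529×10^4 K.

3.53×10^4 K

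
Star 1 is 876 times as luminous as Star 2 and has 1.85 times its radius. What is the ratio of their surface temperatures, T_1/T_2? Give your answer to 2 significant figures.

L ∝ R²T⁴ gives T ∝ (L/R²)^(1/4), so
T_1/T_2 = (876 / 1.85²)^(1/4) = (256.0)^(1/4) = 4.000.

4.0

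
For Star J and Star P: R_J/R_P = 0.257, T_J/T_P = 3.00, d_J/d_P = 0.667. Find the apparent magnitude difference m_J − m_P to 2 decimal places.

-2.70

L_J/L_P = (0.257)²(3.00)⁴ = 5.350.
F_J/F_P = (L_J/L_P)/(d_J/d_P)² = 5.350/0.4449 = 12.03.
m_J − m_P = −2.5 log₁₀(12.03) = -2.70.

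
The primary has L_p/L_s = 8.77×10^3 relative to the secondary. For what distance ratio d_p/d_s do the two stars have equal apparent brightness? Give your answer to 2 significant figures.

Equal flux requires L_p/d_p² = L_s/d_s², so d_p/d_s = √(L_p/L_s)
= √(8.77×10^3) = 93.65.

94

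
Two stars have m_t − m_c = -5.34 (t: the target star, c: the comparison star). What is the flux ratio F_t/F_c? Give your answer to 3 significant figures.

F_t/F_c = 10^(−(m_t − m_c)/2.5) = 10^(5.34/2.5) = 10^2.136 = 136.8.

137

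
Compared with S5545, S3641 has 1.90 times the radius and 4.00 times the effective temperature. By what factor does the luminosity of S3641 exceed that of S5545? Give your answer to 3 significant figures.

From the Stefan–Boltzmann law, L ∝ R²T⁴, so
L_S3641/L_S5545 = (R_S3641/R_S5545)² (T_S3641/T_S5545)⁴ = (1.90)² × (4.00)⁴ = 3.610 × 256.0 = 924.2.

924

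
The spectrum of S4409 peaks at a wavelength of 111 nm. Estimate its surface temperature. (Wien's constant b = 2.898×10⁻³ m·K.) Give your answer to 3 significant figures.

T = b/λ_max = 2.898×10⁻³ / (111×10⁻⁹) = 2.611×10^4 K.

2.61×10^4 K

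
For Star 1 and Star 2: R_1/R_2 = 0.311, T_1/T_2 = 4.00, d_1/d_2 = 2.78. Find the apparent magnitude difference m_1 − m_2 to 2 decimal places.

-1.26

L_1/L_2 = (0.311)²(4.00)⁴ = 24.76.
F_1/F_2 = (L_1/L_2)/(d_1/d_2)² = 24.76/7.728 = 3.204.
m_1 − m_2 = −2.5 log₁₀(3.204) = -1.26.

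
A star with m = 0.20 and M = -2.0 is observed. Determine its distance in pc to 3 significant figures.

27.5 pc

m − M = 5 log₁₀(d/10 pc)
0.20 − (-2.0) = 2.20 = 5 log₁₀(d/10)
d = 10 × 10^(2.20/5) = 10 × 10^0.440 = 27.54 pc.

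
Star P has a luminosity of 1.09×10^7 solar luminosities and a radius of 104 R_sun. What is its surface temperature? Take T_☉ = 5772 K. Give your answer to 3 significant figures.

T/T_☉ = (L/L_☉)^(1/4) / (R/R_☉)^(1/2)
T = 5772 × (1.09×10^7)^(1/4) / √(104) = 5772 × 57.46 / 10.20 = 3.252×10^4 K.

3.25×10^4 K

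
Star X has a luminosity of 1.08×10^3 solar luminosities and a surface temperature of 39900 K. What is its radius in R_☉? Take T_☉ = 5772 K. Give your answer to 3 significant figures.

R/R_☉ = √(L/L_☉) / (T/T_☉)² = √(1.08×10^3) / (6.913)²
       = 32.86 / 47.79 = 0.6877.

0.688 R_☉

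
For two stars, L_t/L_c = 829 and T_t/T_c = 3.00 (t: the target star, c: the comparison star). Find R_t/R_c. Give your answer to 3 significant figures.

L ∝ R²T⁴ gives R ∝ √L / T², so
R_t/R_c = √(829) / (3.00)² = 28.79 / 9.000 = 3.199.

3.20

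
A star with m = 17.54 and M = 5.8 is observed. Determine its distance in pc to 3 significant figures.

m − M = 5 log₁₀(d/10 pc)
17.54 − (5.8) = 11.74 = 5 log₁₀(d/10)
d = 10 × 10^(11.74/5) = 10 × 10^2.348 = 2228 pc.

2.23×10^3 pc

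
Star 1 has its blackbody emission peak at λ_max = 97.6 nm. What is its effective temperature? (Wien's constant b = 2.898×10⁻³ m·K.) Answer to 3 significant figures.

2.97×10^4 K

T = b/λ_max = 2.898×10⁻³ / (97.6×10⁻⁹) = 2.969×10^4 K.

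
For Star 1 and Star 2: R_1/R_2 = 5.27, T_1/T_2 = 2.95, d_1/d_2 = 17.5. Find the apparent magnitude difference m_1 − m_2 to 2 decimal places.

-2.09

L_1/L_2 = (5.27)²(2.95)⁴ = 2103.
F_1/F_2 = (L_1/L_2)/(d_1/d_2)² = 2103/306.2 = 6.868.
m_1 − m_2 = −2.5 log₁₀(6.868) = -2.09.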